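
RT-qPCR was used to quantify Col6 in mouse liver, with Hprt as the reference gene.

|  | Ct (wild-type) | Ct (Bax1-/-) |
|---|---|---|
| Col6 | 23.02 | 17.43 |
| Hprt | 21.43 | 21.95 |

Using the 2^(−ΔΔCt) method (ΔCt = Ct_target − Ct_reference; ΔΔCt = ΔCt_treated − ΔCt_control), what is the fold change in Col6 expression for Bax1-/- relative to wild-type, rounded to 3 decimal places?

69.071

ΔCt(wild-type) = 23.020 − 21.430 = 1.590
ΔCt(Bax1-/-) = 17.430 − 21.950 = -4.520
ΔΔCt = -4.520 − 1.590 = -6.110
Fold change = 2^(−(-6.110)) = 2^6.110 = 69.0706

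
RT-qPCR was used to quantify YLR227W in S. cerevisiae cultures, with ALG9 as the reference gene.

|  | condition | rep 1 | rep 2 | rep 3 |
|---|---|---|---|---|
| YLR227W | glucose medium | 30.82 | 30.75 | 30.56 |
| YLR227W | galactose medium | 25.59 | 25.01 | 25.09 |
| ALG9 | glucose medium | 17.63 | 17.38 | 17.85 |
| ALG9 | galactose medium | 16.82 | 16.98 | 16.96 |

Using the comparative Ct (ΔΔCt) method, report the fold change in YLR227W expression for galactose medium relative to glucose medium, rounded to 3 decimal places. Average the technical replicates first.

27.474

Mean Ct: YLR227W glucose medium 30.710; YLR227W galactose medium 25.230; ALG9 glucose medium 17.620; ALG9 galactose medium 16.920
ΔCt(glucose medium) = 30.710 − 17.620 = 13.090
ΔCt(galactose medium) = 25.230 − 16.920 = 8.310
ΔΔCt = 8.310 − 13.090 = -4.780
Fold change = 2^(−(-4.780)) = 2^4.780 = 27.4741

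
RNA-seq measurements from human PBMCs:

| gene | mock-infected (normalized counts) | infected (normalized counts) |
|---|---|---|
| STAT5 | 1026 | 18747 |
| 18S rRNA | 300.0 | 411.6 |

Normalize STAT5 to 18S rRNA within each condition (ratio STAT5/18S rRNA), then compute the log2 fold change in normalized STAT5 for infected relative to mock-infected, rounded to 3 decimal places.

3.735

STAT5/18S rRNA (mock-infected) = 1026 / 300.0 = 3.42
STAT5/18S rRNA (infected) = 18747 / 411.6 = 45.547
Fold change = 45.547 / 3.42 = 13.3177
log2(13.3177) = 3.7353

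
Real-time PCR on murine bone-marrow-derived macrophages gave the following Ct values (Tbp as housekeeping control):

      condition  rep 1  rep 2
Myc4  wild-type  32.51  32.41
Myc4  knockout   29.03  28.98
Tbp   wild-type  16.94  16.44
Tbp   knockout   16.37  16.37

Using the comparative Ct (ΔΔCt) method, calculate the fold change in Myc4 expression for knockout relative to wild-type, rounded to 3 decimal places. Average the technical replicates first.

Mean Ct: Myc4 wild-type 32.460; Myc4 knockout 29.005; Tbp wild-type 16.690; Tbp knockout 16.370
ΔCt(wild-type) = 32.460 − 16.690 = 15.770
ΔCt(knockout) = 29.005 − 16.370 = 12.635
ΔΔCt = 12.635 − 15.770 = -3.135
Fold change = 2^(−(-3.135)) = 2^3.135 = 8.7847

8.785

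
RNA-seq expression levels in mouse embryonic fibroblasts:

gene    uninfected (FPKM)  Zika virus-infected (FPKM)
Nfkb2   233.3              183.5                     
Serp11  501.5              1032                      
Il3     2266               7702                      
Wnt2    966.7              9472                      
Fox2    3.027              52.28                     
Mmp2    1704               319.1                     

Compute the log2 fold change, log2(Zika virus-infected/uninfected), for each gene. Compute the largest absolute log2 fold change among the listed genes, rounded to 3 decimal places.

log2(183.5/233.3) = -0.346  (Nfkb2)
log2(1032/501.5) = 1.041  (Serp11)
log2(7702/2266) = 1.765  (Il3)
log2(9472/966.7) = 3.293  (Wnt2)
log2(52.28/3.027) = 4.110  (Fox2)
log2(319.1/1704) = -2.417  (Mmp2)
The largest magnitude belongs to Fox2.

4.110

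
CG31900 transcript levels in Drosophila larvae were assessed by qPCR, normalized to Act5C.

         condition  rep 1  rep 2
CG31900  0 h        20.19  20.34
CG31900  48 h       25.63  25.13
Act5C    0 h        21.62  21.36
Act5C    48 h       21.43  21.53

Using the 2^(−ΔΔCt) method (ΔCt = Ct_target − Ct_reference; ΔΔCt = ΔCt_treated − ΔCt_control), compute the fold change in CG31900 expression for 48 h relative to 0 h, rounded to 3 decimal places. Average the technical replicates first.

Mean Ct: CG31900 0 h 20.265; CG31900 48 h 25.380; Act5C 0 h 21.490; Act5C 48 h 21.480
ΔCt(0 h) = 20.265 − 21.490 = -1.225
ΔCt(48 h) = 25.380 − 21.480 = 3.900
ΔΔCt = 3.900 − (-1.225) = 5.125
Fold change = 2^(−5.125) = 0.0287

0.029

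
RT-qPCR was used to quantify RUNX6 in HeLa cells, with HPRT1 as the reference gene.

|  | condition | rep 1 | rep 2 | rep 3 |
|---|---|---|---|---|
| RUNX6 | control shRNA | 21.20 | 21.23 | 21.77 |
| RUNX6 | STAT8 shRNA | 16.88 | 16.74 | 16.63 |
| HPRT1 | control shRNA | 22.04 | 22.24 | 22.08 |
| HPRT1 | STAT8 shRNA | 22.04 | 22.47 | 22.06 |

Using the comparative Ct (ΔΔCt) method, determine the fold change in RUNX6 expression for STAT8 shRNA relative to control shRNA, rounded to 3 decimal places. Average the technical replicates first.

26.355

Mean Ct: RUNX6 control shRNA 21.400; RUNX6 STAT8 shRNA 16.750; HPRT1 control shRNA 22.120; HPRT1 STAT8 shRNA 22.190
ΔCt(control shRNA) = 21.400 − 22.120 = -0.720
ΔCt(STAT8 shRNA) = 16.750 − 22.190 = -5.440
ΔΔCt = -5.440 − (-0.720) = -4.720
Fold change = 2^(−(-4.720)) = 2^4.720 = 26.3549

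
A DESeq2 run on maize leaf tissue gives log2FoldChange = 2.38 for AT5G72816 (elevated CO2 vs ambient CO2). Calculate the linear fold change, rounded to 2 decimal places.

5.21

Fold change = 2^(2.38) = 5.205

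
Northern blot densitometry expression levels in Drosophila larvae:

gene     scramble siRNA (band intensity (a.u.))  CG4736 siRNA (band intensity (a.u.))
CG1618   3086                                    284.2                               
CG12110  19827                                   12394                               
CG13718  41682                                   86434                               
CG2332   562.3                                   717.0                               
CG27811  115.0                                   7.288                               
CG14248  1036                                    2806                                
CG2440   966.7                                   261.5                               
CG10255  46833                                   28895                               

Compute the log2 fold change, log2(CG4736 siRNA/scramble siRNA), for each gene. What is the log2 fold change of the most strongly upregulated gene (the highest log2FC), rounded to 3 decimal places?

1.437

log2(284.2/3086) = -3.441  (CG1618)
log2(12394/19827) = -0.678  (CG12110)
log2(86434/41682) = 1.052  (CG13718)
log2(717.0/562.3) = 0.351  (CG2332)
log2(7.288/115.0) = -3.980  (CG27811)
log2(2806/1036) = 1.437  (CG14248)
log2(261.5/966.7) = -1.886  (CG2440)
log2(28895/46833) = -0.697  (CG10255)
CG14248 is most strongly upregulated.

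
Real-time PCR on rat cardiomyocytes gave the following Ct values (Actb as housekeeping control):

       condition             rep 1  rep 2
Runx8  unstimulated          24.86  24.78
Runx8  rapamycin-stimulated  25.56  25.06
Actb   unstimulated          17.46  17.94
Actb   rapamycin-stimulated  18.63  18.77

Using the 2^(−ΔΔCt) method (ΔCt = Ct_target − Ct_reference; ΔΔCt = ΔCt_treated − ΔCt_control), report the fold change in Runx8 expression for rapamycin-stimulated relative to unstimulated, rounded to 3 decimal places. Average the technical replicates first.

Mean Ct: Runx8 unstimulated 24.820; Runx8 rapamycin-stimulated 25.310; Actb unstimulated 17.700; Actb rapamycin-stimulated 18.700
ΔCt(unstimulated) = 24.820 − 17.700 = 7.120
ΔCt(rapamycin-stimulated) = 25.310 − 18.700 = 6.610
ΔΔCt = 6.610 − 7.120 = -0.510
Fold change = 2^(−(-0.510)) = 2^0.510 = 1.4241

1.424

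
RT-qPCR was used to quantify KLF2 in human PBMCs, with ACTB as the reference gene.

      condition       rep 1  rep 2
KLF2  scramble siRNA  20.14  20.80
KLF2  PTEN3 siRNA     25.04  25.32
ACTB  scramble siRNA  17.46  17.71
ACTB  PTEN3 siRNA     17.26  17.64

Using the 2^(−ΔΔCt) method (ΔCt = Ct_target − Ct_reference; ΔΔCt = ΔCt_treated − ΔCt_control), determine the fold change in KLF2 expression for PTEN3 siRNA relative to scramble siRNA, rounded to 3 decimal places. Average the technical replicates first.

0.035

Mean Ct: KLF2 scramble siRNA 20.470; KLF2 PTEN3 siRNA 25.180; ACTB scramble siRNA 17.585; ACTB PTEN3 siRNA 17.450
ΔCt(scramble siRNA) = 20.470 − 17.585 = 2.885
ΔCt(PTEN3 siRNA) = 25.180 − 17.450 = 7.730
ΔΔCt = 7.730 − 2.885 = 4.845
Fold change = 2^(−4.845) = 0.0348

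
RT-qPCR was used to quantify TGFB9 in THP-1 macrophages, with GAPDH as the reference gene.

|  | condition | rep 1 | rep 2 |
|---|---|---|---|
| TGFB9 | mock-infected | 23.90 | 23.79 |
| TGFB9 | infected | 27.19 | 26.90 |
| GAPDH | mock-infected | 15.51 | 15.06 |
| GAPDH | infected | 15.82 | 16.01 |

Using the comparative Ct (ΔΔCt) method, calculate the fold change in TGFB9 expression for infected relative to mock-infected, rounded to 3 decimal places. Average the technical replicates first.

0.168

Mean Ct: TGFB9 mock-infected 23.845; TGFB9 infected 27.045; GAPDH mock-infected 15.285; GAPDH infected 15.915
ΔCt(mock-infected) = 23.845 − 15.285 = 8.560
ΔCt(infected) = 27.045 − 15.915 = 11.130
ΔΔCt = 11.130 − 8.560 = 2.570
Fold change = 2^(−2.570) = 0.1684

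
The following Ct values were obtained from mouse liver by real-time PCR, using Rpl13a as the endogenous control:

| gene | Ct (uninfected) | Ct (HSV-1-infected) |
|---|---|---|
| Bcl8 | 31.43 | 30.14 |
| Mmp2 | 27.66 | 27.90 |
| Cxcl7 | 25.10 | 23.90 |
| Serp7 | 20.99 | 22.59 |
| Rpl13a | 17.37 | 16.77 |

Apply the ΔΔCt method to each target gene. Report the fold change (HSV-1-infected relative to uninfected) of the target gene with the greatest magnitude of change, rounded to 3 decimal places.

Bcl8: ΔΔCt = (30.14−16.77) − (31.43−17.37) = 13.37 − 14.06 = -0.69; fold change = 2^0.69 = 1.613
Mmp2: ΔΔCt = (27.90−16.77) − (27.66−17.37) = 11.13 − 10.29 = 0.84; fold change = 2^-0.84 = 0.559
Cxcl7: ΔΔCt = (23.90−16.77) − (25.10−17.37) = 7.13 − 7.73 = -0.60; fold change = 2^0.60 = 1.516
Serp7: ΔΔCt = (22.59−16.77) − (20.99−17.37) = 5.82 − 3.62 = 2.20; fold change = 2^-2.20 = 0.218
Serp7 has the largest |ΔΔCt| = 2.20.

0.218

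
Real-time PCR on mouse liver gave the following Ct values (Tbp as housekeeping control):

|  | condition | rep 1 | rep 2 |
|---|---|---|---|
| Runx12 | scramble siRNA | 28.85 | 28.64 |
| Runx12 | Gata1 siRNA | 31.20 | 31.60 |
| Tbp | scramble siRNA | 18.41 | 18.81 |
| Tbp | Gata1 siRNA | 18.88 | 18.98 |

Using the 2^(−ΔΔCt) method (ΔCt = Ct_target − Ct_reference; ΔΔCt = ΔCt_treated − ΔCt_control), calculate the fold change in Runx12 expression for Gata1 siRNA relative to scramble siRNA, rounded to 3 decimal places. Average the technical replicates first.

0.198

Mean Ct: Runx12 scramble siRNA 28.745; Runx12 Gata1 siRNA 31.400; Tbp scramble siRNA 18.610; Tbp Gata1 siRNA 18.930
ΔCt(scramble siRNA) = 28.745 − 18.610 = 10.135
ΔCt(Gata1 siRNA) = 31.400 − 18.930 = 12.470
ΔΔCt = 12.470 − 10.135 = 2.335
Fold change = 2^(−2.335) = 0.1982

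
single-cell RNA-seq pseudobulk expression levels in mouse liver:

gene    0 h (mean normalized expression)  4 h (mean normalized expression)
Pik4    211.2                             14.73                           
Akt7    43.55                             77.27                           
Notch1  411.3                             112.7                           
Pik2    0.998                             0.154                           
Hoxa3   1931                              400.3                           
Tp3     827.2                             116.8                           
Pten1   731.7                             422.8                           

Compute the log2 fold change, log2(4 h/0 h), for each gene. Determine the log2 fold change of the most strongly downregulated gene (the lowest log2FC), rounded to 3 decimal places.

log2(14.73/211.2) = -3.842  (Pik4)
log2(77.27/43.55) = 0.827  (Akt7)
log2(112.7/411.3) = -1.868  (Notch1)
log2(0.154/0.998) = -2.696  (Pik2)
log2(400.3/1931) = -2.270  (Hoxa3)
log2(116.8/827.2) = -2.824  (Tp3)
log2(422.8/731.7) = -0.791  (Pten1)
Pik4 is most strongly downregulated.

-3.842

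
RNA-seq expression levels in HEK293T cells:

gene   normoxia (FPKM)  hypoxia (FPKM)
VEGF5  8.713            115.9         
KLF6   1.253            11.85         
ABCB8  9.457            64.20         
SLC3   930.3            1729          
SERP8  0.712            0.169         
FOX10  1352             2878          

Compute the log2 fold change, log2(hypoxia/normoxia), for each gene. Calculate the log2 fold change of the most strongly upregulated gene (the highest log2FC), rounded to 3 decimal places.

log2(115.9/8.713) = 3.734  (VEGF5)
log2(11.85/1.253) = 3.241  (KLF6)
log2(64.20/9.457) = 2.763  (ABCB8)
log2(1729/930.3) = 0.894  (SLC3)
log2(0.169/0.712) = -2.075  (SERP8)
log2(2878/1352) = 1.090  (FOX10)
VEGF5 is most strongly upregulated.

3.734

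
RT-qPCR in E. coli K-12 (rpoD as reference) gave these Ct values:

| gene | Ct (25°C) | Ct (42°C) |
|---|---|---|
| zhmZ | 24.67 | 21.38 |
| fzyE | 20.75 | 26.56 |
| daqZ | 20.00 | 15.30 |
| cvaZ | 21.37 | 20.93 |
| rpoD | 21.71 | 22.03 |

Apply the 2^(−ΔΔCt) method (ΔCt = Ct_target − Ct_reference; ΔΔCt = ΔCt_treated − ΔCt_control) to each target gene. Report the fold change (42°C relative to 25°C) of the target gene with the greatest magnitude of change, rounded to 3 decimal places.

zhmZ: ΔΔCt = (21.38−22.03) − (24.67−21.71) = -0.65 − 2.96 = -3.61; fold change = 2^3.61 = 12.210
fzyE: ΔΔCt = (26.56−22.03) − (20.75−21.71) = 4.53 − (-0.96) = 5.49; fold change = 2^-5.49 = 0.022
daqZ: ΔΔCt = (15.30−22.03) − (20.00−21.71) = -6.73 − (-1.71) = -5.02; fold change = 2^5.02 = 32.447
cvaZ: ΔΔCt = (20.93−22.03) − (21.37−21.71) = -1.10 − (-0.34) = -0.76; fold change = 2^0.76 = 1.693
fzyE has the largest |ΔΔCt| = 5.49.

0.022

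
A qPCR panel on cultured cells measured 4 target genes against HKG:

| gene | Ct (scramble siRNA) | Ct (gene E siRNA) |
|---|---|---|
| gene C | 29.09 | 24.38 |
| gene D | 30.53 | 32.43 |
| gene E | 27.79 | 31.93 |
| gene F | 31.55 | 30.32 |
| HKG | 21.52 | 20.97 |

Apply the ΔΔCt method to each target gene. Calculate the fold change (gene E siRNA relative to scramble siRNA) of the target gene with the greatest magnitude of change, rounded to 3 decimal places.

0.039

gene C: ΔΔCt = (24.38−20.97) − (29.09−21.52) = 3.41 − 7.57 = -4.16; fold change = 2^4.16 = 17.877
gene D: ΔΔCt = (32.43−20.97) − (30.53−21.52) = 11.46 − 9.01 = 2.45; fold change = 2^-2.45 = 0.183
gene E: ΔΔCt = (31.93−20.97) − (27.79−21.52) = 10.96 − 6.27 = 4.69; fold change = 2^-4.69 = 0.039
gene F: ΔΔCt = (30.32−20.97) − (31.55−21.52) = 9.35 − 10.03 = -0.68; fold change = 2^0.68 = 1.602
gene E has the largest |ΔΔCt| = 4.69.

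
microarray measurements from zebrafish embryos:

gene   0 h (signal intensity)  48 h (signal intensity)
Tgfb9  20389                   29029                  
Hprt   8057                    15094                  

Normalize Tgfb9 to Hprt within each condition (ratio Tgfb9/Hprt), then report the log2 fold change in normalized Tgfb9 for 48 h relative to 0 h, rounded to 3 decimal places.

-0.396

Tgfb9/Hprt (0 h) = 20389 / 8057 = 2.5306
Tgfb9/Hprt (48 h) = 29029 / 15094 = 1.9232
Fold change = 1.9232 / 2.5306 = 0.7600
log2(0.7600) = -0.3960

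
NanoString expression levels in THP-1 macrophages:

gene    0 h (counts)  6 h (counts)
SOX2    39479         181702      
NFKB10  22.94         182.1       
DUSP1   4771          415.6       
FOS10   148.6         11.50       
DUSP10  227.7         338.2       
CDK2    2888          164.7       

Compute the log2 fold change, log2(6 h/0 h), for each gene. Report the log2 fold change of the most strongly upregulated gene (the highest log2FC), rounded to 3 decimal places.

log2(181702/39479) = 2.202  (SOX2)
log2(182.1/22.94) = 2.989  (NFKB10)
log2(415.6/4771) = -3.521  (DUSP1)
log2(11.50/148.6) = -3.692  (FOS10)
log2(338.2/227.7) = 0.571  (DUSP10)
log2(164.7/2888) = -4.132  (CDK2)
NFKB10 is most strongly upregulated.

2.989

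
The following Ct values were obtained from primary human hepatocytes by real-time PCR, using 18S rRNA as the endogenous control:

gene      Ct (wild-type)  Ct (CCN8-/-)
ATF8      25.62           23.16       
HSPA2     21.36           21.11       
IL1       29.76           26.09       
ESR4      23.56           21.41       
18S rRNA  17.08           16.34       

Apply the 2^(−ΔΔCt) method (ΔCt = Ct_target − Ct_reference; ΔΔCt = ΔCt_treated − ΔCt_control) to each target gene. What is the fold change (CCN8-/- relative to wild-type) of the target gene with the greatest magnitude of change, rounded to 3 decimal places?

ATF8: ΔΔCt = (23.16−16.34) − (25.62−17.08) = 6.82 − 8.54 = -1.72; fold change = 2^1.72 = 3.294
HSPA2: ΔΔCt = (21.11−16.34) − (21.36−17.08) = 4.77 − 4.28 = 0.49; fold change = 2^-0.49 = 0.712
IL1: ΔΔCt = (26.09−16.34) − (29.76−17.08) = 9.75 − 12.68 = -2.93; fold change = 2^2.93 = 7.621
ESR4: ΔΔCt = (21.41−16.34) − (23.56−17.08) = 5.07 − 6.48 = -1.41; fold change = 2^1.41 = 2.657
IL1 has the largest |ΔΔCt| = 2.93.

7.621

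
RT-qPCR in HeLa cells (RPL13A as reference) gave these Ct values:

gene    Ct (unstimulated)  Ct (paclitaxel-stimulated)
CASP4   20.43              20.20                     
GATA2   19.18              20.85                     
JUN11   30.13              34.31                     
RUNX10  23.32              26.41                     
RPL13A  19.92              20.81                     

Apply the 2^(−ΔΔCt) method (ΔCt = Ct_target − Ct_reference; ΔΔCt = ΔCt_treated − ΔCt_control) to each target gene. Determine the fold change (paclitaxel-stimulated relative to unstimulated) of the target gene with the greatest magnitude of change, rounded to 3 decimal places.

0.102

CASP4: ΔΔCt = (20.20−20.81) − (20.43−19.92) = -0.61 − 0.51 = -1.12; fold change = 2^1.12 = 2.173
GATA2: ΔΔCt = (20.85−20.81) − (19.18−19.92) = 0.04 − (-0.74) = 0.78; fold change = 2^-0.78 = 0.582
JUN11: ΔΔCt = (34.31−20.81) − (30.13−19.92) = 13.50 − 10.21 = 3.29; fold change = 2^-3.29 = 0.102
RUNX10: ΔΔCt = (26.41−20.81) − (23.32−19.92) = 5.60 − 3.40 = 2.20; fold change = 2^-2.20 = 0.218
JUN11 has the largest |ΔΔCt| = 3.29.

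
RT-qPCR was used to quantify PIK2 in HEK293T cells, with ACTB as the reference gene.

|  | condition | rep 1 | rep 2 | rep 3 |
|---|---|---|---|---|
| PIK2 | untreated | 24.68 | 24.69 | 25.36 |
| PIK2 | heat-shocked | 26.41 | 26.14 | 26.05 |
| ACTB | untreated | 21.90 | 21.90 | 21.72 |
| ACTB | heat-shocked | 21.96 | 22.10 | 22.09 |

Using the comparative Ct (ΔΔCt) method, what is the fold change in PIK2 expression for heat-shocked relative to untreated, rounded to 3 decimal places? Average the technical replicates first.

0.473

Mean Ct: PIK2 untreated 24.910; PIK2 heat-shocked 26.200; ACTB untreated 21.840; ACTB heat-shocked 22.050
ΔCt(untreated) = 24.910 − 21.840 = 3.070
ΔCt(heat-shocked) = 26.200 − 22.050 = 4.150
ΔΔCt = 4.150 − 3.070 = 1.080
Fold change = 2^(−1.080) = 0.4730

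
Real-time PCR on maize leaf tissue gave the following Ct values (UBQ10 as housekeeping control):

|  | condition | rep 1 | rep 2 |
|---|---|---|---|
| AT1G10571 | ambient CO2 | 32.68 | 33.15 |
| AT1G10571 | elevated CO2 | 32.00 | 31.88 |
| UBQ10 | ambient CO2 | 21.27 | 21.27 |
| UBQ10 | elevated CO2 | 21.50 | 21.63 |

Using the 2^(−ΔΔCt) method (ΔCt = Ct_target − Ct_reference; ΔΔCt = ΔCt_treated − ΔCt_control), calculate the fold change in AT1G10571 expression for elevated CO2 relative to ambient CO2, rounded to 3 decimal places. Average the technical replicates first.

Mean Ct: AT1G10571 ambient CO2 32.915; AT1G10571 elevated CO2 31.940; UBQ10 ambient CO2 21.270; UBQ10 elevated CO2 21.565
ΔCt(ambient CO2) = 32.915 − 21.270 = 11.645
ΔCt(elevated CO2) = 31.940 − 21.565 = 10.375
ΔΔCt = 10.375 − 11.645 = -1.270
Fold change = 2^(−(-1.270)) = 2^1.270 = 2.4116

2.412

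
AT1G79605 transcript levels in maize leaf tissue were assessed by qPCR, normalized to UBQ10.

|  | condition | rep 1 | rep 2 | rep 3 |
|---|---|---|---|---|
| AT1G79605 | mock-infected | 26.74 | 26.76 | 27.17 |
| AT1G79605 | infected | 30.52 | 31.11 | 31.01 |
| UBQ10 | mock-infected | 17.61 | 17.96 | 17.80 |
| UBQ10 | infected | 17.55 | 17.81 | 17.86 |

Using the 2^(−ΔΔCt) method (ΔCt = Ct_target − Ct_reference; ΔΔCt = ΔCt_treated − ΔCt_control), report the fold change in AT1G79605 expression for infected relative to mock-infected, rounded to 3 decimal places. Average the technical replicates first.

Mean Ct: AT1G79605 mock-infected 26.890; AT1G79605 infected 30.880; UBQ10 mock-infected 17.790; UBQ10 infected 17.740
ΔCt(mock-infected) = 26.890 − 17.790 = 9.100
ΔCt(infected) = 30.880 − 17.740 = 13.140
ΔΔCt = 13.140 − 9.100 = 4.040
Fold change = 2^(−4.040) = 0.0608

0.061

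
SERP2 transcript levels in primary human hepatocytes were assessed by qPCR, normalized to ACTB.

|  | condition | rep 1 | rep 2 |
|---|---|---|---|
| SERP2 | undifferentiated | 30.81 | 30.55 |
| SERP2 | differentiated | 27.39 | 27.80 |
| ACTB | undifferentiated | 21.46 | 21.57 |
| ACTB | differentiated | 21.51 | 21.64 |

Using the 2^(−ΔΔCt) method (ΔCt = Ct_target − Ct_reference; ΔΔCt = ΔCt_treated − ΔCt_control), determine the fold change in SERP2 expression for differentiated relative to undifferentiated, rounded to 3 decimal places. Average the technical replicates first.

8.846

Mean Ct: SERP2 undifferentiated 30.680; SERP2 differentiated 27.595; ACTB undifferentiated 21.515; ACTB differentiated 21.575
ΔCt(undifferentiated) = 30.680 − 21.515 = 9.165
ΔCt(differentiated) = 27.595 − 21.575 = 6.020
ΔΔCt = 6.020 − 9.165 = -3.145
Fold change = 2^(−(-3.145)) = 2^3.145 = 8.8458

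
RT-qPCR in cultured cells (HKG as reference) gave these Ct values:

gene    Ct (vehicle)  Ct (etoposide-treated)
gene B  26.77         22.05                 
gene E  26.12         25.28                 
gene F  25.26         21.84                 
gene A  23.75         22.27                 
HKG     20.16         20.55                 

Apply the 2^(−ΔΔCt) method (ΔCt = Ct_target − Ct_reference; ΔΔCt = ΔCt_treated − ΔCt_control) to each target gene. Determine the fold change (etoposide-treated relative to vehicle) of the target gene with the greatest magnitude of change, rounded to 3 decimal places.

gene B: ΔΔCt = (22.05−20.55) − (26.77−20.16) = 1.50 − 6.61 = -5.11; fold change = 2^5.11 = 34.535
gene E: ΔΔCt = (25.28−20.55) − (26.12−20.16) = 4.73 − 5.96 = -1.23; fold change = 2^1.23 = 2.346
gene F: ΔΔCt = (21.84−20.55) − (25.26−20.16) = 1.29 − 5.10 = -3.81; fold change = 2^3.81 = 14.026
gene A: ΔΔCt = (22.27−20.55) − (23.75−20.16) = 1.72 − 3.59 = -1.87; fold change = 2^1.87 = 3.655
gene B has the largest |ΔΔCt| = 5.11.

34.535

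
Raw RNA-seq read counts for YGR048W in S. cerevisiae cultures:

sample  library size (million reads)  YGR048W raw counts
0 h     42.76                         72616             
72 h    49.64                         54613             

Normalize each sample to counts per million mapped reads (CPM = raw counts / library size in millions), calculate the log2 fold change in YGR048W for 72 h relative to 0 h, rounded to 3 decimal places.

CPM(0 h) = 72616 / 42.76 = 1698.2226
CPM(72 h) = 54613 / 49.64 = 1100.1813
Fold change = 1100.1813 / 1698.2226 = 0.64784
log2(0.64784) = -0.6263

-0.626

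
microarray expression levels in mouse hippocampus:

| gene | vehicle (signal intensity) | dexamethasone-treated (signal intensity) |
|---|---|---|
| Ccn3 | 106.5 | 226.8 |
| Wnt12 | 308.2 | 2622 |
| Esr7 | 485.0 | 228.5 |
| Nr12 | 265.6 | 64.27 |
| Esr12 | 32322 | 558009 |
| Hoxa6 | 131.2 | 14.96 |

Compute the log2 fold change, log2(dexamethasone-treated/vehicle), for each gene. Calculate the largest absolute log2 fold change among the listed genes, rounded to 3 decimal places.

log2(226.8/106.5) = 1.091  (Ccn3)
log2(2622/308.2) = 3.089  (Wnt12)
log2(228.5/485.0) = -1.086  (Esr7)
log2(64.27/265.6) = -2.047  (Nr12)
log2(558009/32322) = 4.110  (Esr12)
log2(14.96/131.2) = -3.133  (Hoxa6)
The largest magnitude belongs to Esr12.

4.110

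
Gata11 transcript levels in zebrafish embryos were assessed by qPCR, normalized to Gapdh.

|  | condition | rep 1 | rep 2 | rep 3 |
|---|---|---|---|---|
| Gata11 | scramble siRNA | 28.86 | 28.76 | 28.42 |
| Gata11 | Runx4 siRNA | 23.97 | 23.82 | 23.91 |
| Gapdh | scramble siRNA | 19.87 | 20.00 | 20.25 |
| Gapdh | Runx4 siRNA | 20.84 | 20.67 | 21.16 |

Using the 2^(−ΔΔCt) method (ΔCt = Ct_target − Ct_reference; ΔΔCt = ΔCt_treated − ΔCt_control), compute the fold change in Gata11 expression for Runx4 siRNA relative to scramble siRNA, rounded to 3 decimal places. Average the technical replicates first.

49.522

Mean Ct: Gata11 scramble siRNA 28.680; Gata11 Runx4 siRNA 23.900; Gapdh scramble siRNA 20.040; Gapdh Runx4 siRNA 20.890
ΔCt(scramble siRNA) = 28.680 − 20.040 = 8.640
ΔCt(Runx4 siRNA) = 23.900 − 20.890 = 3.010
ΔΔCt = 3.010 − 8.640 = -5.630
Fold change = 2^(−(-5.630)) = 2^5.630 = 49.5221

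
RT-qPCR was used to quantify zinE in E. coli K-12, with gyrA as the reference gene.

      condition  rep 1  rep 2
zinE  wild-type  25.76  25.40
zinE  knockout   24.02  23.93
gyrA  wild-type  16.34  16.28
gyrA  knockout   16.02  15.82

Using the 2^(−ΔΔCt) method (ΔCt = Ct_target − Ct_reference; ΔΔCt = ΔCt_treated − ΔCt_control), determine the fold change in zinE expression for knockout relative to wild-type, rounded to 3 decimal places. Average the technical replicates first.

Mean Ct: zinE wild-type 25.580; zinE knockout 23.975; gyrA wild-type 16.310; gyrA knockout 15.920
ΔCt(wild-type) = 25.580 − 16.310 = 9.270
ΔCt(knockout) = 23.975 − 15.920 = 8.055
ΔΔCt = 8.055 − 9.270 = -1.215
Fold change = 2^(−(-1.215)) = 2^1.215 = 2.3214

2.321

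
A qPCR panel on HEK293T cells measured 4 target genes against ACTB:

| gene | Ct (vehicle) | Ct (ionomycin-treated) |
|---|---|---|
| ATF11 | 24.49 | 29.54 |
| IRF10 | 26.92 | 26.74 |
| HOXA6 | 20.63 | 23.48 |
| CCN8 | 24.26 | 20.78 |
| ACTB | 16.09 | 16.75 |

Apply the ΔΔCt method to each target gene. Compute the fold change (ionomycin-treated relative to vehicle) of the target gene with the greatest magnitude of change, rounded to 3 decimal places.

0.048

ATF11: ΔΔCt = (29.54−16.75) − (24.49−16.09) = 12.79 − 8.40 = 4.39; fold change = 2^-4.39 = 0.048
IRF10: ΔΔCt = (26.74−16.75) − (26.92−16.09) = 9.99 − 10.83 = -0.84; fold change = 2^0.84 = 1.790
HOXA6: ΔΔCt = (23.48−16.75) − (20.63−16.09) = 6.73 − 4.54 = 2.19; fold change = 2^-2.19 = 0.219
CCN8: ΔΔCt = (20.78−16.75) − (24.26−16.09) = 4.03 − 8.17 = -4.14; fold change = 2^4.14 = 17.630
ATF11 has the largest |ΔΔCt| = 4.39.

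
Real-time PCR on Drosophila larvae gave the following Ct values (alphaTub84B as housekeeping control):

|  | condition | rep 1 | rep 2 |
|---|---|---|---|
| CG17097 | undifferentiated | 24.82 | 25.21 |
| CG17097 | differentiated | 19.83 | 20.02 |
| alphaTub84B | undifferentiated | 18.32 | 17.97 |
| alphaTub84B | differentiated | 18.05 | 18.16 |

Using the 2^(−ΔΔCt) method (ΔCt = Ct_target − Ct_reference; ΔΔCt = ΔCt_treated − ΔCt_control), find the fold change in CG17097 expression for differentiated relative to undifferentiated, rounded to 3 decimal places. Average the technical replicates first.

Mean Ct: CG17097 undifferentiated 25.015; CG17097 differentiated 19.925; alphaTub84B undifferentiated 18.145; alphaTub84B differentiated 18.105
ΔCt(undifferentiated) = 25.015 − 18.145 = 6.870
ΔCt(differentiated) = 19.925 − 18.105 = 1.820
ΔΔCt = 1.820 − 6.870 = -5.050
Fold change = 2^(−(-5.050)) = 2^5.050 = 33.1285

33.128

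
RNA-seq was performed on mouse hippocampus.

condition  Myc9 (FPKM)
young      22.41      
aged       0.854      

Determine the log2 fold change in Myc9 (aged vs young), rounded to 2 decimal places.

-4.71

Fold change = 0.854 / 22.41 = 0.0381
log2(0.0381) = -4.714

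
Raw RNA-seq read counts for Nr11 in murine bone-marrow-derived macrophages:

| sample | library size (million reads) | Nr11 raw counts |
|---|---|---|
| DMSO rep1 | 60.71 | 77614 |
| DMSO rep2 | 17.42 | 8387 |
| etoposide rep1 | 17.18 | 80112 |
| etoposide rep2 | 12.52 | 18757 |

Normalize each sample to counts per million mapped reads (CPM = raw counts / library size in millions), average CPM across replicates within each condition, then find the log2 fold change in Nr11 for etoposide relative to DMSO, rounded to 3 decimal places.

CPM(DMSO rep1) = 77614 / 60.71 = 1278.4385
CPM(DMSO rep2) = 8387 / 17.42 = 481.4581
CPM(etoposide rep1) = 80112 / 17.18 = 4663.0966
CPM(etoposide rep2) = 18757 / 12.52 = 1498.1629
mean CPM(DMSO) = 879.9483; mean CPM(etoposide) = 3080.6298
Fold change = 3080.6298 / 879.9483 = 3.50092
log2(3.50092) = 1.8077

1.808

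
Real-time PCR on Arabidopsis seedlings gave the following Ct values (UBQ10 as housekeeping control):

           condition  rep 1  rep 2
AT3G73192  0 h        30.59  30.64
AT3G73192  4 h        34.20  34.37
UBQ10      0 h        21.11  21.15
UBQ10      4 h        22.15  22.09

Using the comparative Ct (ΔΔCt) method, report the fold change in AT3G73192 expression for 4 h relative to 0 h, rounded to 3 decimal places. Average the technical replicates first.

Mean Ct: AT3G73192 0 h 30.615; AT3G73192 4 h 34.285; UBQ10 0 h 21.130; UBQ10 4 h 22.120
ΔCt(0 h) = 30.615 − 21.130 = 9.485
ΔCt(4 h) = 34.285 − 22.120 = 12.165
ΔΔCt = 12.165 − 9.485 = 2.680
Fold change = 2^(−2.680) = 0.1560

0.156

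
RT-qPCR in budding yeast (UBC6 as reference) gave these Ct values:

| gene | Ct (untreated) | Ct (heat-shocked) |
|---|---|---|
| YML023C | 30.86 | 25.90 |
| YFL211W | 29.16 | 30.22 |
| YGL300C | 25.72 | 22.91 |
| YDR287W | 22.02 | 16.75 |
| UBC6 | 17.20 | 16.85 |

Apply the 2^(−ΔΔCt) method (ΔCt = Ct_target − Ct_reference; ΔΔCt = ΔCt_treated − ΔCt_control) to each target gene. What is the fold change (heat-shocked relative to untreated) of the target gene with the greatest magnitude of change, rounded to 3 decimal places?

30.274

YML023C: ΔΔCt = (25.90−16.85) − (30.86−17.20) = 9.05 − 13.66 = -4.61; fold change = 2^4.61 = 24.420
YFL211W: ΔΔCt = (30.22−16.85) − (29.16−17.20) = 13.37 − 11.96 = 1.41; fold change = 2^-1.41 = 0.376
YGL300C: ΔΔCt = (22.91−16.85) − (25.72−17.20) = 6.06 − 8.52 = -2.46; fold change = 2^2.46 = 5.502
YDR287W: ΔΔCt = (16.75−16.85) − (22.02−17.20) = -0.10 − 4.82 = -4.92; fold change = 2^4.92 = 30.274
YDR287W has the largest |ΔΔCt| = 4.92.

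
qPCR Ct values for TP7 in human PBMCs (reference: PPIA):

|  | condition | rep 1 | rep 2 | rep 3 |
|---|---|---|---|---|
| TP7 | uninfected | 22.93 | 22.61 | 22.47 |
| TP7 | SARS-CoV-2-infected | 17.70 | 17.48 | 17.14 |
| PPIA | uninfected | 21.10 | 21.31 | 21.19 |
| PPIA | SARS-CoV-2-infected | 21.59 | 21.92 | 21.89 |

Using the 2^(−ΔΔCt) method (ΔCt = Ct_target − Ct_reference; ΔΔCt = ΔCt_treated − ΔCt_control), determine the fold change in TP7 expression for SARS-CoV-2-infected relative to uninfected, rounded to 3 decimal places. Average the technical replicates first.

Mean Ct: TP7 uninfected 22.670; TP7 SARS-CoV-2-infected 17.440; PPIA uninfected 21.200; PPIA SARS-CoV-2-infected 21.800
ΔCt(uninfected) = 22.670 − 21.200 = 1.470
ΔCt(SARS-CoV-2-infected) = 17.440 − 21.800 = -4.360
ΔΔCt = -4.360 − 1.470 = -5.830
Fold change = 2^(−(-5.830)) = 2^5.830 = 56.8859

56.886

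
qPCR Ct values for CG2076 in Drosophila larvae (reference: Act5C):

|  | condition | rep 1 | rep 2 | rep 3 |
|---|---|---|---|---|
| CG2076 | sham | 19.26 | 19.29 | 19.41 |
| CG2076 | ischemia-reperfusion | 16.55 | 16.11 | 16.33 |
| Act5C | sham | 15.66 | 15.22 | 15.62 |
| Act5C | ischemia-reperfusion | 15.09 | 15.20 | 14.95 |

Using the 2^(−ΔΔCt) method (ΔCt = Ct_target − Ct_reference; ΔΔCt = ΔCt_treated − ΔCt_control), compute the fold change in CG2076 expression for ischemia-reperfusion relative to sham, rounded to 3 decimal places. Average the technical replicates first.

5.938

Mean Ct: CG2076 sham 19.320; CG2076 ischemia-reperfusion 16.330; Act5C sham 15.500; Act5C ischemia-reperfusion 15.080
ΔCt(sham) = 19.320 − 15.500 = 3.820
ΔCt(ischemia-reperfusion) = 16.330 − 15.080 = 1.250
ΔΔCt = 1.250 − 3.820 = -2.570
Fold change = 2^(−(-2.570)) = 2^2.570 = 5.9381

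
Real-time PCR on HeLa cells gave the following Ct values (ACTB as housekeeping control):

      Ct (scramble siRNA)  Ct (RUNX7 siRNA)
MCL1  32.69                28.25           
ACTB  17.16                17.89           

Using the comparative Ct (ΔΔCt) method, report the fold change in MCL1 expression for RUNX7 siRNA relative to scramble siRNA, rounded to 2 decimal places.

ΔCt(scramble siRNA) = 32.690 − 17.160 = 15.530
ΔCt(RUNX7 siRNA) = 28.250 − 17.890 = 10.360
ΔΔCt = 10.360 − 15.530 = -5.170
Fold change = 2^(−(-5.170)) = 2^5.170 = 36.002

36.00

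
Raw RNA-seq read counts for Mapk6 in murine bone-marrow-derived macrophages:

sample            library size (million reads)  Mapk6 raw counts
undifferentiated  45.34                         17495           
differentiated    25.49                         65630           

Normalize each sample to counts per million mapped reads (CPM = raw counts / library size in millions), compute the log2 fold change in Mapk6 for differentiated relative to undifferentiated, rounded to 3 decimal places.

CPM(undifferentiated) = 17495 / 45.34 = 385.8624
CPM(differentiated) = 65630 / 25.49 = 2574.7352
Fold change = 2574.7352 / 385.8624 = 6.67268
log2(6.67268) = 2.7383

2.738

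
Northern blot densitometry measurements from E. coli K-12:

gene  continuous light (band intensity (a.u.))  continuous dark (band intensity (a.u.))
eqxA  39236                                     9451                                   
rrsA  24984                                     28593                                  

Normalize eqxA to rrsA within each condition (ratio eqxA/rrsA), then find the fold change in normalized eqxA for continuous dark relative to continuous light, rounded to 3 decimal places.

0.210

eqxA/rrsA (continuous light) = 39236 / 24984 = 1.5704
eqxA/rrsA (continuous dark) = 9451 / 28593 = 0.33054
Fold change = 0.33054 / 1.5704 = 0.2105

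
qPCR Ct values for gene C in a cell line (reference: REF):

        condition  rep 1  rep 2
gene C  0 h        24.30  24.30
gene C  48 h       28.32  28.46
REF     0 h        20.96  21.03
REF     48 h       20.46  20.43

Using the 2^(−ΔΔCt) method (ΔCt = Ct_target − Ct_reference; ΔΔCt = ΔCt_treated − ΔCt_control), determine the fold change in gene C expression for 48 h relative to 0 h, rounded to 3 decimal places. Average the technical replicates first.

Mean Ct: gene C 0 h 24.300; gene C 48 h 28.390; REF 0 h 20.995; REF 48 h 20.445
ΔCt(0 h) = 24.300 − 20.995 = 3.305
ΔCt(48 h) = 28.390 − 20.445 = 7.945
ΔΔCt = 7.945 − 3.305 = 4.640
Fold change = 2^(−4.640) = 0.0401

0.040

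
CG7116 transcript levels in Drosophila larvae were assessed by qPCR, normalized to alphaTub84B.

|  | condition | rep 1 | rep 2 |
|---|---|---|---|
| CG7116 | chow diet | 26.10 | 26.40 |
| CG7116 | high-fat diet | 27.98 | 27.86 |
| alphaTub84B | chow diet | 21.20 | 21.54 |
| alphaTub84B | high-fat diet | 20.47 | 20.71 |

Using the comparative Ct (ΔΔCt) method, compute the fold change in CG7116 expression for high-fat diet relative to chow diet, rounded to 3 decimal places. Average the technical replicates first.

0.183

Mean Ct: CG7116 chow diet 26.250; CG7116 high-fat diet 27.920; alphaTub84B chow diet 21.370; alphaTub84B high-fat diet 20.590
ΔCt(chow diet) = 26.250 − 21.370 = 4.880
ΔCt(high-fat diet) = 27.920 − 20.590 = 7.330
ΔΔCt = 7.330 − 4.880 = 2.450
Fold change = 2^(−2.450) = 0.1830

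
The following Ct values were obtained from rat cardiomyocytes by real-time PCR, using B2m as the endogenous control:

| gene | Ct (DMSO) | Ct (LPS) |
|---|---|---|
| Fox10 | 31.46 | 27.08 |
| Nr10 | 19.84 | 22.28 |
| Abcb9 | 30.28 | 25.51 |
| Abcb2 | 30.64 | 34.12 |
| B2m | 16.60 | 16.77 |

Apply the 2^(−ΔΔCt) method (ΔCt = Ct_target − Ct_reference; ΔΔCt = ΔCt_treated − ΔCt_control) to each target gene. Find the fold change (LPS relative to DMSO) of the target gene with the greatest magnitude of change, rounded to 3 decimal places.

Fox10: ΔΔCt = (27.08−16.77) − (31.46−16.60) = 10.31 − 14.86 = -4.55; fold change = 2^4.55 = 23.425
Nr10: ΔΔCt = (22.28−16.77) − (19.84−16.60) = 5.51 − 3.24 = 2.27; fold change = 2^-2.27 = 0.207
Abcb9: ΔΔCt = (25.51−16.77) − (30.28−16.60) = 8.74 − 13.68 = -4.94; fold change = 2^4.94 = 30.696
Abcb2: ΔΔCt = (34.12−16.77) − (30.64−16.60) = 17.35 − 14.04 = 3.31; fold change = 2^-3.31 = 0.101
Abcb9 has the largest |ΔΔCt| = 4.94.

30.696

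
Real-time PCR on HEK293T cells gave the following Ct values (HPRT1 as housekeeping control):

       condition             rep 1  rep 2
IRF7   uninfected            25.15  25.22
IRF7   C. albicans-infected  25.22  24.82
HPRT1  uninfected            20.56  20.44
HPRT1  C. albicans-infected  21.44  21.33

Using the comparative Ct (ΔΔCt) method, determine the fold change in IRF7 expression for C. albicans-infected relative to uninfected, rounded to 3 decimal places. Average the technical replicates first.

2.071

Mean Ct: IRF7 uninfected 25.185; IRF7 C. albicans-infected 25.020; HPRT1 uninfected 20.500; HPRT1 C. albicans-infected 21.385
ΔCt(uninfected) = 25.185 − 20.500 = 4.685
ΔCt(C. albicans-infected) = 25.020 − 21.385 = 3.635
ΔΔCt = 3.635 − 4.685 = -1.050
Fold change = 2^(−(-1.050)) = 2^1.050 = 2.0705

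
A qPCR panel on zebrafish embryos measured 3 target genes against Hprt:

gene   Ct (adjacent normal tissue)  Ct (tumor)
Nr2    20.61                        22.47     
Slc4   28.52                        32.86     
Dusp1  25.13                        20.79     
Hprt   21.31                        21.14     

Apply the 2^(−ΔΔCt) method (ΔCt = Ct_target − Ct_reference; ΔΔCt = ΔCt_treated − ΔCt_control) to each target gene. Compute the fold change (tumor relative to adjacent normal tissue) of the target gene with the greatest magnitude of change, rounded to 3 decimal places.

0.044

Nr2: ΔΔCt = (22.47−21.14) − (20.61−21.31) = 1.33 − (-0.70) = 2.03; fold change = 2^-2.03 = 0.245
Slc4: ΔΔCt = (32.86−21.14) − (28.52−21.31) = 11.72 − 7.21 = 4.51; fold change = 2^-4.51 = 0.044
Dusp1: ΔΔCt = (20.79−21.14) − (25.13−21.31) = -0.35 − 3.82 = -4.17; fold change = 2^4.17 = 18.001
Slc4 has the largest |ΔΔCt| = 4.51.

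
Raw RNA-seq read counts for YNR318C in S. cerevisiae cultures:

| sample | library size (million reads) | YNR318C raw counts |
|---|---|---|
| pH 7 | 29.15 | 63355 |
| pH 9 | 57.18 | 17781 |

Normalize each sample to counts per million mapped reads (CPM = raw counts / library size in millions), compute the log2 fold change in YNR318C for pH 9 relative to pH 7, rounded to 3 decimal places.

CPM(pH 7) = 63355 / 29.15 = 2173.4134
CPM(pH 9) = 17781 / 57.18 = 310.9654
Fold change = 310.9654 / 2173.4134 = 0.14308
log2(0.14308) = -2.8051

-2.805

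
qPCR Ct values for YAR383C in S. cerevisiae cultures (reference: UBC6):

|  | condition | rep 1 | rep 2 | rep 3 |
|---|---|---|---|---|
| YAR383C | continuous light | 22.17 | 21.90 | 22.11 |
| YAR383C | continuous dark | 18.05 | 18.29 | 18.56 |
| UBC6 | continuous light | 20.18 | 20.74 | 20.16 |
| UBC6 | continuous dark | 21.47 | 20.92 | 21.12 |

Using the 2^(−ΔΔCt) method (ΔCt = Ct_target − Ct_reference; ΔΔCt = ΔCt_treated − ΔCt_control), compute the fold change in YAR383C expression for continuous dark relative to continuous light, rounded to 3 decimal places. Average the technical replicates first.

23.752

Mean Ct: YAR383C continuous light 22.060; YAR383C continuous dark 18.300; UBC6 continuous light 20.360; UBC6 continuous dark 21.170
ΔCt(continuous light) = 22.060 − 20.360 = 1.700
ΔCt(continuous dark) = 18.300 − 21.170 = -2.870
ΔΔCt = -2.870 − 1.700 = -4.570
Fold change = 2^(−(-4.570)) = 2^4.570 = 23.7524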